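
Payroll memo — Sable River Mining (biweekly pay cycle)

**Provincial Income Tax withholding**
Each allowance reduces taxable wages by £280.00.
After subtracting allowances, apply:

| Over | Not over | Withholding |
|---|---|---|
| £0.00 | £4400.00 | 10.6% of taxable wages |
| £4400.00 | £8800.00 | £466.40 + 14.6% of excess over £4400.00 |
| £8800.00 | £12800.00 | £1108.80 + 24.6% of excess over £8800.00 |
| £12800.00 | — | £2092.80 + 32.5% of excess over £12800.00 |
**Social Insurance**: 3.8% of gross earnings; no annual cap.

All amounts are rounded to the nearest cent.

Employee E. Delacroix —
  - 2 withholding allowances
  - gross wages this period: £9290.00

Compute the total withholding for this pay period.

Provincial Income Tax: taxable = £9290.00 − 2×£280.00 = £8730.00
  £466.40 + 14.6% × (£8730.00 − £4400.00) = £466.40 + 14.6% × £4330.00 = £1098.58
Social Insurance: 3.8% × £9290.00 = £353.02
Total: £1098.58 + £353.02 = £1451.60

£1451.60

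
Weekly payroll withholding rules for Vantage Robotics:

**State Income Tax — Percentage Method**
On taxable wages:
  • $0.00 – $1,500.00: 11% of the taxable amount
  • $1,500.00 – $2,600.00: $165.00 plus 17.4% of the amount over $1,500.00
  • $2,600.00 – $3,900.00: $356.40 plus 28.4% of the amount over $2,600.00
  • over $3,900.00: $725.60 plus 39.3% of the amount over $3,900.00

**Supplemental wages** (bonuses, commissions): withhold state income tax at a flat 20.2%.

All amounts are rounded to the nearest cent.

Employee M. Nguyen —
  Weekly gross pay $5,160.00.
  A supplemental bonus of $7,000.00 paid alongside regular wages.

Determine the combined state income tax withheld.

State Income Tax: taxable = $5,160.00
  $725.60 + 39.3% × ($5,160.00 − $3,900.00) = $725.60 + 39.3% × $1,260.00 = $1,220.78
Supplemental (20.2% flat on bonus): 20.2% × $7,000.00 = $1,414.00
Total state income tax: $1,220.78 + $1,414.00 = $2,634.78

$2,634.78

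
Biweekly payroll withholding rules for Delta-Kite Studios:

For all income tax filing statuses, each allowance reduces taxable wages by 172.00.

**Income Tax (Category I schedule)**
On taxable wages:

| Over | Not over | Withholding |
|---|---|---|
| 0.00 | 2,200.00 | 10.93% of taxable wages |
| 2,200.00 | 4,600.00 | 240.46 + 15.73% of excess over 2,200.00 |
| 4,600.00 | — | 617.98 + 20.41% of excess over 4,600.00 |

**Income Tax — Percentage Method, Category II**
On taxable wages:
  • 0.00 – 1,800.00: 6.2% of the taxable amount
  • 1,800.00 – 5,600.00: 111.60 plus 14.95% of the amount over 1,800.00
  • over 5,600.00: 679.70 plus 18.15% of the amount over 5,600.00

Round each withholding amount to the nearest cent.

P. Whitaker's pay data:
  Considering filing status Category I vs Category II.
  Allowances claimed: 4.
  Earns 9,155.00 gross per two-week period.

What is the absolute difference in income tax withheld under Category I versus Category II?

Income Tax (Category I): taxable = 9,155.00 − 4×172.00 = 8,467.00
  617.98 + 20.41% × (8,467.00 − 4,600.00) = 617.98 + 20.41% × 3,867.00 = 1,407.23
Income Tax (Category II): taxable = 9,155.00 − 4×172.00 = 8,467.00
  679.70 + 18.15% × (8,467.00 − 5,600.00) = 679.70 + 18.15% × 2,867.00 = 1,200.06
Difference: |1,407.23 − 1,200.06| = 207.17 (higher under Category I)

207.17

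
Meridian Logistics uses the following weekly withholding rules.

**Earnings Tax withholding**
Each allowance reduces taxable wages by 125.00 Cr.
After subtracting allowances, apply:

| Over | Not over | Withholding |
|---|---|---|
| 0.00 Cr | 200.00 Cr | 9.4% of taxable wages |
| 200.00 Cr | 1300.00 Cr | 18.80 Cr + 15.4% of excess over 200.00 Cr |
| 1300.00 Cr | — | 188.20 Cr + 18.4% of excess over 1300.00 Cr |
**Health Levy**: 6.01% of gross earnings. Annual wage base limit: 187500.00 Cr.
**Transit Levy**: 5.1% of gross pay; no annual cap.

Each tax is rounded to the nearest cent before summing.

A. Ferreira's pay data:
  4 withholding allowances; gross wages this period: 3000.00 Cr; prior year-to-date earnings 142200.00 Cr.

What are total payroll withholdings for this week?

Earnings Tax: taxable = 3000.00 Cr − 4×125.00 Cr = 2500.00 Cr
  188.20 Cr + 18.4% × (2500.00 Cr − 1300.00 Cr) = 188.20 Cr + 18.4% × 1200.00 Cr = 409.00 Cr
Health Levy: 6.01% × 3000.00 Cr = 180.30 Cr
Transit Levy: 5.1% × 3000.00 Cr = 153.00 Cr
Total: 409.00 Cr + 180.30 Cr + 153.00 Cr = 742.30 Cr

742.30 Cr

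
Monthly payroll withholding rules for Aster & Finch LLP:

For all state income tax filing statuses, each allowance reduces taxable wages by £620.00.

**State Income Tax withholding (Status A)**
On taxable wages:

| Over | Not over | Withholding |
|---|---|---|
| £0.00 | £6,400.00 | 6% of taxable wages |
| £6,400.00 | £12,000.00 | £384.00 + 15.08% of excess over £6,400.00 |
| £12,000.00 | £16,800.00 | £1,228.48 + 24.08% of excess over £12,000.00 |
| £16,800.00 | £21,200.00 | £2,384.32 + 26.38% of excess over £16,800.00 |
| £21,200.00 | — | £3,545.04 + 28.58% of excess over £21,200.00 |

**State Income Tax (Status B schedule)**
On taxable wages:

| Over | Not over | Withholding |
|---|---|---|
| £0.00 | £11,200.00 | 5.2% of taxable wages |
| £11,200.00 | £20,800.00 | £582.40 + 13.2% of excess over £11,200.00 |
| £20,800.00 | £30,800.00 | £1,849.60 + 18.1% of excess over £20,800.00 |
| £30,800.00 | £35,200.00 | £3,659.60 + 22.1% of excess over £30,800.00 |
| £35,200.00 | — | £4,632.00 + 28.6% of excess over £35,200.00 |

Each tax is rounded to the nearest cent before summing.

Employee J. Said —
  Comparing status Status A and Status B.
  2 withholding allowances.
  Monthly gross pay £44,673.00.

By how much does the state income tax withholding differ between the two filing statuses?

£2,912.59

State Income Tax (Status A): taxable = £44,673.00 − 2×£620.00 = £43,433.00
  £3,545.04 + 28.58% × (£43,433.00 − £21,200.00) = £3,545.04 + 28.58% × £22,233.00 = £9,899.23
State Income Tax (Status B): taxable = £44,673.00 − 2×£620.00 = £43,433.00
  £4,632.00 + 28.6% × (£43,433.00 − £35,200.00) = £4,632.00 + 28.6% × £8,233.00 = £6,986.64
Difference: |£9,899.23 − £6,986.64| = £2,912.59 (higher under Status A)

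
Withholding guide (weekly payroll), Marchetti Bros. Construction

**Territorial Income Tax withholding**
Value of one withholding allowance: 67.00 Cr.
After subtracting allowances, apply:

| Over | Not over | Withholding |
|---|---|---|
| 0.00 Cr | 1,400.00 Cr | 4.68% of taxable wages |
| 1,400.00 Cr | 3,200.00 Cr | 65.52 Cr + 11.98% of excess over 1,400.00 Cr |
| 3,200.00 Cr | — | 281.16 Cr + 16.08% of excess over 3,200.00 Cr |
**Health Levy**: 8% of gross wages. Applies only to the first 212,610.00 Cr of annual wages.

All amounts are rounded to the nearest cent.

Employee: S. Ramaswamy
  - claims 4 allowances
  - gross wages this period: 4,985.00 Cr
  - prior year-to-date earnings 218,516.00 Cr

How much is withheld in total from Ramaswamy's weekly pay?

525.09 Cr

Territorial Income Tax: taxable = 4,985.00 Cr − 4×67.00 Cr = 4,717.00 Cr
  281.16 Cr + 16.08% × (4,717.00 Cr − 3,200.00 Cr) = 281.16 Cr + 16.08% × 1,517.00 Cr = 525.09 Cr
Health Levy: YTD 218,516.00 Cr ≥ cap 212,610.00 Cr → 0.00 Cr
Total: 525.09 Cr + 0.00 Cr = 525.09 Cr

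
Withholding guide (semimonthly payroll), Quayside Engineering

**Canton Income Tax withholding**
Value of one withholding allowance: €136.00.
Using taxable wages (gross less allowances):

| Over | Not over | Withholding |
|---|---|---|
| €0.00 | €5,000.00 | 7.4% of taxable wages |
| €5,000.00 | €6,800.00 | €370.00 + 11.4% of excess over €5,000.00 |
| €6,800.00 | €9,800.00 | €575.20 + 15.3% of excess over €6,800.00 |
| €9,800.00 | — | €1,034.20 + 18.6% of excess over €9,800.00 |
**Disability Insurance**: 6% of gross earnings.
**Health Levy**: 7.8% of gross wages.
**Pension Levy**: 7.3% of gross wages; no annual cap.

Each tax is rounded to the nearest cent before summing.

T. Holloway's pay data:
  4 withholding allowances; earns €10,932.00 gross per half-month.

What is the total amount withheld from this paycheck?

Canton Income Tax: taxable = €10,932.00 − 4×€136.00 = €10,388.00
  €1,034.20 + 18.6% × (€10,388.00 − €9,800.00) = €1,034.20 + 18.6% × €588.00 = €1,143.57
Disability Insurance: 6% × €10,932.00 = €655.92
Health Levy: 7.8% × €10,932.00 = €852.70
Pension Levy: 7.3% × €10,932.00 = €798.04
Total: €1,143.57 + €655.92 + €852.70 + €798.04 = €3,450.23

€3,450.23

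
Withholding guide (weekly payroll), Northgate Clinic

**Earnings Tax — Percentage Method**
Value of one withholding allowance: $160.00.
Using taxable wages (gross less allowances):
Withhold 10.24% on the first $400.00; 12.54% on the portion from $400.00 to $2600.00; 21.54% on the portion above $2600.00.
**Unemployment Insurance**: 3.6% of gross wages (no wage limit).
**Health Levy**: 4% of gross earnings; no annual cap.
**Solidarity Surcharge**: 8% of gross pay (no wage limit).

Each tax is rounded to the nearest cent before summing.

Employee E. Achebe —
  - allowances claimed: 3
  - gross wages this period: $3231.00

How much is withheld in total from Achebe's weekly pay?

Earnings Tax: taxable = $3231.00 − 3×$160.00 = $2751.00
  $316.84 + 21.54% × ($2751.00 − $2600.00) = $316.84 + 21.54% × $151.00 = $349.37
Unemployment Insurance: 3.6% × $3231.00 = $116.32
Health Levy: 4% × $3231.00 = $129.24
Solidarity Surcharge: 8% × $3231.00 = $258.48
Total: $349.37 + $116.32 + $129.24 + $258.48 = $853.41

$853.41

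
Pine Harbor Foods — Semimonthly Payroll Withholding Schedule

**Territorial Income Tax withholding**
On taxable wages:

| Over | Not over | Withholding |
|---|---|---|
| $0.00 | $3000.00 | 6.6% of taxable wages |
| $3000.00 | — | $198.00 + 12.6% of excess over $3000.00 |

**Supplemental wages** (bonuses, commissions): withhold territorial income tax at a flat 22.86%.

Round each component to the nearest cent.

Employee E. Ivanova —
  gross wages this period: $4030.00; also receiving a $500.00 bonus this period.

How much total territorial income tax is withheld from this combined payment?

Territorial Income Tax: taxable = $4030.00
  $198.00 + 12.6% × ($4030.00 − $3000.00) = $198.00 + 12.6% × $1030.00 = $327.78
Supplemental (22.86% flat on bonus): 22.86% × $500.00 = $114.30
Total territorial income tax: $327.78 + $114.30 = $442.08

$442.08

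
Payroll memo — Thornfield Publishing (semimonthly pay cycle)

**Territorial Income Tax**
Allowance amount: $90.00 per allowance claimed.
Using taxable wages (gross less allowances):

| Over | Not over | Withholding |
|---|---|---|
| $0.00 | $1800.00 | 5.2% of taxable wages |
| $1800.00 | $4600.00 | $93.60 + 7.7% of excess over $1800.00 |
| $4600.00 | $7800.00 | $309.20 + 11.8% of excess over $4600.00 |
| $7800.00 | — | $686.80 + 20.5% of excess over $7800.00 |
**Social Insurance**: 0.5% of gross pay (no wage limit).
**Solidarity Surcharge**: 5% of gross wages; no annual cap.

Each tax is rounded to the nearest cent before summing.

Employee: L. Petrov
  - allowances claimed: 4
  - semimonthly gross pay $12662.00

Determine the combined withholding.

Territorial Income Tax: taxable = $12662.00 − 4×$90.00 = $12302.00
  $686.80 + 20.5% × ($12302.00 − $7800.00) = $686.80 + 20.5% × $4502.00 = $1609.71
Social Insurance: 0.5% × $12662.00 = $63.31
Solidarity Surcharge: 5% × $12662.00 = $633.10
Total: $1609.71 + $63.31 + $633.10 = $2306.12

$2306.12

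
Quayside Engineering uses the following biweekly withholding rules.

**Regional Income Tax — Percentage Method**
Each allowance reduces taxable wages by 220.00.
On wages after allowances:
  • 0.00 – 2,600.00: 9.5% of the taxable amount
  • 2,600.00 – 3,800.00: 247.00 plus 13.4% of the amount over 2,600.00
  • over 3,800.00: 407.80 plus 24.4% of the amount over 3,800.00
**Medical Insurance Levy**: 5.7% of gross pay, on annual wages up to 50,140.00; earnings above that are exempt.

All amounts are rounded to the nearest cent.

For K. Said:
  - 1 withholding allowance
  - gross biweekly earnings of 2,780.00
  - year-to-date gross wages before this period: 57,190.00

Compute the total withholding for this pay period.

243.20

Regional Income Tax: taxable = 2,780.00 − 1×220.00 = 2,560.00
  9.5% × 2,560.00 = 243.20
Medical Insurance Levy: YTD 57,190.00 ≥ cap 50,140.00 → 0.00
Total: 243.20 + 0.00 = 243.20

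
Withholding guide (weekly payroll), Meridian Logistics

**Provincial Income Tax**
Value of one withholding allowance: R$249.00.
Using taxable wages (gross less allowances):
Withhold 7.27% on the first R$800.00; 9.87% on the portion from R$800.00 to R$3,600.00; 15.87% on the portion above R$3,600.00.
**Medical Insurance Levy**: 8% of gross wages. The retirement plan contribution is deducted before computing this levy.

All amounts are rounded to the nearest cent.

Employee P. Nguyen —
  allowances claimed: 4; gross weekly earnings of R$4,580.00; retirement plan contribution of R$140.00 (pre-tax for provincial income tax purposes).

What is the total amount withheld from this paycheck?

Provincial Income Tax: taxable = R$4,580.00 − R$140.00 − 4×R$249.00 = R$3,444.00
  R$58.16 + 9.87% × (R$3,444.00 − R$800.00) = R$58.16 + 9.87% × R$2,644.00 = R$319.12
Medical Insurance Levy: 8% × R$4,440.00 = R$355.20
Total: R$319.12 + R$355.20 = R$674.32

R$674.32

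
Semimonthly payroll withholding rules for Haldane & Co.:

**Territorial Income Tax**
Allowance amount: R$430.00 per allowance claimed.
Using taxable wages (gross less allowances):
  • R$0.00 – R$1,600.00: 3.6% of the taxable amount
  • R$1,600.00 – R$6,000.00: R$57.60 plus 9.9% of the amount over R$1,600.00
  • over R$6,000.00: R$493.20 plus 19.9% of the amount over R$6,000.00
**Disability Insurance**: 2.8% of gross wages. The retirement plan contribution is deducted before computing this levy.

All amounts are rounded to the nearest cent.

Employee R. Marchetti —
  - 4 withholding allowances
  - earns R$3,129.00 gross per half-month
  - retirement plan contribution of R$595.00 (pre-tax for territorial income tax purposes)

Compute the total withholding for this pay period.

R$100.25

Territorial Income Tax: taxable = R$3,129.00 − R$595.00 − 4×R$430.00 = R$814.00
  3.6% × R$814.00 = R$29.30
Disability Insurance: 2.8% × R$2,534.00 = R$70.95
Total: R$29.30 + R$70.95 = R$100.25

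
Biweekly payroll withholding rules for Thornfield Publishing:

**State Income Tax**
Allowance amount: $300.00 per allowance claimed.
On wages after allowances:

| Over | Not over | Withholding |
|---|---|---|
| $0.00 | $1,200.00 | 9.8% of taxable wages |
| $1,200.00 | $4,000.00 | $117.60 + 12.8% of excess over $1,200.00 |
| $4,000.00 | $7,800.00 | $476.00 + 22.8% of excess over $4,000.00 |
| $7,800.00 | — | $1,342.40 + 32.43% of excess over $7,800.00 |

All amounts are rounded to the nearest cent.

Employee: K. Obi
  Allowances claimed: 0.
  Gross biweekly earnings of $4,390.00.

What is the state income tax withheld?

State Income Tax: taxable = $4,390.00
  $476.00 + 22.8% × ($4,390.00 − $4,000.00) = $476.00 + 22.8% × $390.00 = $564.92

$564.92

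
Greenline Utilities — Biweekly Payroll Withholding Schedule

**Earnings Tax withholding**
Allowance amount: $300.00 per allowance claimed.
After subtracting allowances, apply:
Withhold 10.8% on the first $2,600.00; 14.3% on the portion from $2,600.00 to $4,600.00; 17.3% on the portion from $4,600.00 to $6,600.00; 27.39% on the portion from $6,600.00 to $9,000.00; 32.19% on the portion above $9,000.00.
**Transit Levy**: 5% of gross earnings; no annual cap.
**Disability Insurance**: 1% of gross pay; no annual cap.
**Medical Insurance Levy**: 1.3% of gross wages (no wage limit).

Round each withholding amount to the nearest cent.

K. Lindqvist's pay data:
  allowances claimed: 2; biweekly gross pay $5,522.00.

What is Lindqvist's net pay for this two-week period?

$4,496.38

Earnings Tax: taxable = $5,522.00 − 2×$300.00 = $4,922.00
  $566.80 + 17.3% × ($4,922.00 − $4,600.00) = $566.80 + 17.3% × $322.00 = $622.51
Transit Levy: 5% × $5,522.00 = $276.10
Disability Insurance: 1% × $5,522.00 = $55.22
Medical Insurance Levy: 1.3% × $5,522.00 = $71.79
Total withheld: $622.51 + $276.10 + $55.22 + $71.79 = $1,025.62
Net pay: $5,522.00 − $1,025.62 = $4,496.38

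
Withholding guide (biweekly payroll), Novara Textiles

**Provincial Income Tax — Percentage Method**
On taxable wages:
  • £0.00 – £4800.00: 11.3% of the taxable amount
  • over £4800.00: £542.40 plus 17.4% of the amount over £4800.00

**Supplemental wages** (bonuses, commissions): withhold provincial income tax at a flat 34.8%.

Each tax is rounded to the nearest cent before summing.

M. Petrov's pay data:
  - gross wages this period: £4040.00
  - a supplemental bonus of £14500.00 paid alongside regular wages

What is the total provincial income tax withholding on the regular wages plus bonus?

£5502.52

Provincial Income Tax: taxable = £4040.00
  11.3% × £4040.00 = £456.52
Supplemental (34.8% flat on bonus): 34.8% × £14500.00 = £5046.00
Total provincial income tax: £456.52 + £5046.00 = £5502.52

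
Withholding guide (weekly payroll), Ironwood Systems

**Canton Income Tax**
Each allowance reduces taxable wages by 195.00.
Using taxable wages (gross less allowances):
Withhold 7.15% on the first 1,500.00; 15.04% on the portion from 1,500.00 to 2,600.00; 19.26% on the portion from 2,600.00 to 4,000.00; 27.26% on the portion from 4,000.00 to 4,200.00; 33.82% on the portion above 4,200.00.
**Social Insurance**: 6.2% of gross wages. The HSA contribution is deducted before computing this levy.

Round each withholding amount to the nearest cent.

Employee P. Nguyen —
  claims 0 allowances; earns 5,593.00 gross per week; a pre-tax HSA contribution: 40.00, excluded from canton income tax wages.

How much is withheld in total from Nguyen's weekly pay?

1,398.72

Canton Income Tax: taxable = 5,593.00 − 40.00 = 5,553.00
  596.85 + 33.82% × (5,553.00 − 4,200.00) = 596.85 + 33.82% × 1,353.00 = 1,054.43
Social Insurance: 6.2% × 5,553.00 = 344.29
Total: 1,054.43 + 344.29 = 1,398.72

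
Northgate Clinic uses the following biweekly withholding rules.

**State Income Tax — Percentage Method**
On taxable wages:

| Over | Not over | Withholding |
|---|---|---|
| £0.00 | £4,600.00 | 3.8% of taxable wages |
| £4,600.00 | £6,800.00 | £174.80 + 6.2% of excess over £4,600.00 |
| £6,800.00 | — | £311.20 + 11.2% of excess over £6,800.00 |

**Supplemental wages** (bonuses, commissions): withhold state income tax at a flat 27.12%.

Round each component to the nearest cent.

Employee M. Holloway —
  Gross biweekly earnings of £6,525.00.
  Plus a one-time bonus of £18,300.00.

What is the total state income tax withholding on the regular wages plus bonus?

State Income Tax: taxable = £6,525.00
  £174.80 + 6.2% × (£6,525.00 − £4,600.00) = £174.80 + 6.2% × £1,925.00 = £294.15
Supplemental (27.12% flat on bonus): 27.12% × £18,300.00 = £4,962.96
Total state income tax: £294.15 + £4,962.96 = £5,257.11

£5,257.11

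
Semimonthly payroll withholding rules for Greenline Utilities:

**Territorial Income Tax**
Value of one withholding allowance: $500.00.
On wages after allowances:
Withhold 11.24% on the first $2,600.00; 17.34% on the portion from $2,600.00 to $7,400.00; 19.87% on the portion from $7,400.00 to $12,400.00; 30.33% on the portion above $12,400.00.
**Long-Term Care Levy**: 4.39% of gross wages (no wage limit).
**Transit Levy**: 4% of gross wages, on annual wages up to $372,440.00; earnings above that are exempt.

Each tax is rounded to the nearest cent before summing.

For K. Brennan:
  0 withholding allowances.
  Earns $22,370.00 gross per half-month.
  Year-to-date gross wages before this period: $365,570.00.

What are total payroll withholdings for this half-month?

$6,398.80

Territorial Income Tax: taxable = $22,370.00
  $2,118.06 + 30.33% × ($22,370.00 − $12,400.00) = $2,118.06 + 30.33% × $9,970.00 = $5,141.96
Long-Term Care Levy: 4.39% × $22,370.00 = $982.04
Transit Levy: cap $372,440.00 − YTD $365,570.00 = $6,870.00 subject; 4% × $6,870.00 = $274.80
Total: $5,141.96 + $982.04 + $274.80 = $6,398.80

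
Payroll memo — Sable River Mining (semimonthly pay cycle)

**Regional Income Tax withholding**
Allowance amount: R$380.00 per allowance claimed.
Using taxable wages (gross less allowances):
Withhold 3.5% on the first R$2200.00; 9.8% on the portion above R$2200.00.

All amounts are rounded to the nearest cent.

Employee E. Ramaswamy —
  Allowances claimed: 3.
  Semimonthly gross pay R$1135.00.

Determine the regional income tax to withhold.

R$0.00

Regional Income Tax: taxable = R$1135.00 − 3×R$380.00 = R$-5.00
  Taxable ≤ 0 → R$0.00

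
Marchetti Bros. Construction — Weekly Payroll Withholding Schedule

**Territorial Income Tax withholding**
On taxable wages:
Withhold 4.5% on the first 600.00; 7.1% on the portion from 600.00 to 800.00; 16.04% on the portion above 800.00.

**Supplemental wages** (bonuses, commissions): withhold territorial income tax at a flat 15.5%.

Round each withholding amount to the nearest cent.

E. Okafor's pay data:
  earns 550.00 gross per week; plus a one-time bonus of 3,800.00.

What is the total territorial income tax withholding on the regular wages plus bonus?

Territorial Income Tax: taxable = 550.00
  4.5% × 550.00 = 24.75
Supplemental (15.5% flat on bonus): 15.5% × 3,800.00 = 589.00
Total territorial income tax: 24.75 + 589.00 = 613.75

613.75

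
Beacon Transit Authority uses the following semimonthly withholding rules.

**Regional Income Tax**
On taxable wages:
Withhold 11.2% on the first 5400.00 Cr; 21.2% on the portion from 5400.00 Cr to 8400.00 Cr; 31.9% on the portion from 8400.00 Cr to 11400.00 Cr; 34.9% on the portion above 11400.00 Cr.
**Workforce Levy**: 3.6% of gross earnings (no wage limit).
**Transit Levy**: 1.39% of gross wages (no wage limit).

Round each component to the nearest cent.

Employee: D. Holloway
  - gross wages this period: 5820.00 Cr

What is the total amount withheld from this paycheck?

984.26 Cr

Regional Income Tax: taxable = 5820.00 Cr
  604.80 Cr + 21.2% × (5820.00 Cr − 5400.00 Cr) = 604.80 Cr + 21.2% × 420.00 Cr = 693.84 Cr
Workforce Levy: 3.6% × 5820.00 Cr = 209.52 Cr
Transit Levy: 1.39% × 5820.00 Cr = 80.90 Cr
Total: 693.84 Cr + 209.52 Cr + 80.90 Cr = 984.26 Cr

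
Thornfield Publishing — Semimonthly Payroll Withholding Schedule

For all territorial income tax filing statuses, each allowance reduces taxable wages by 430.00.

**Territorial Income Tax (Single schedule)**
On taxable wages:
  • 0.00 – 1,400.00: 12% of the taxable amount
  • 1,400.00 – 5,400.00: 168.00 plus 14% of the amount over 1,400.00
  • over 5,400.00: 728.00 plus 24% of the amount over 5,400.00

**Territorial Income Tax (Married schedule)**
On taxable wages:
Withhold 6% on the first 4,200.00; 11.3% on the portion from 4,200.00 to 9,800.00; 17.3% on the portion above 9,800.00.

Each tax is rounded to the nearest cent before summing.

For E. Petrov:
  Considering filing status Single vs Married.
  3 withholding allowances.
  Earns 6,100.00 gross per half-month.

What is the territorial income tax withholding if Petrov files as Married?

320.93

Territorial Income Tax (Married): taxable = 6,100.00 − 3×430.00 = 4,810.00
  252.00 + 11.3% × (4,810.00 − 4,200.00) = 252.00 + 11.3% × 610.00 = 320.93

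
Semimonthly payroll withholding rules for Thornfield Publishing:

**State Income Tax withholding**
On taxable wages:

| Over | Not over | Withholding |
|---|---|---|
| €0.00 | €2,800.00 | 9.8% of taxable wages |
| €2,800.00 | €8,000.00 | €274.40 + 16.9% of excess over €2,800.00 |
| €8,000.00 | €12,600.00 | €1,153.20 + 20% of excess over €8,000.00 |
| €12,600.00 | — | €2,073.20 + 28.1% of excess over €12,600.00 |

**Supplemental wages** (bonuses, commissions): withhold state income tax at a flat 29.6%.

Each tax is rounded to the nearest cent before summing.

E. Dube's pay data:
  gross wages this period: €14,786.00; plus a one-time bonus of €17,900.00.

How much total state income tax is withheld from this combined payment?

€7,985.87

State Income Tax: taxable = €14,786.00
  €2,073.20 + 28.1% × (€14,786.00 − €12,600.00) = €2,073.20 + 28.1% × €2,186.00 = €2,687.47
Supplemental (29.6% flat on bonus): 29.6% × €17,900.00 = €5,298.40
Total state income tax: €2,687.47 + €5,298.40 = €7,985.87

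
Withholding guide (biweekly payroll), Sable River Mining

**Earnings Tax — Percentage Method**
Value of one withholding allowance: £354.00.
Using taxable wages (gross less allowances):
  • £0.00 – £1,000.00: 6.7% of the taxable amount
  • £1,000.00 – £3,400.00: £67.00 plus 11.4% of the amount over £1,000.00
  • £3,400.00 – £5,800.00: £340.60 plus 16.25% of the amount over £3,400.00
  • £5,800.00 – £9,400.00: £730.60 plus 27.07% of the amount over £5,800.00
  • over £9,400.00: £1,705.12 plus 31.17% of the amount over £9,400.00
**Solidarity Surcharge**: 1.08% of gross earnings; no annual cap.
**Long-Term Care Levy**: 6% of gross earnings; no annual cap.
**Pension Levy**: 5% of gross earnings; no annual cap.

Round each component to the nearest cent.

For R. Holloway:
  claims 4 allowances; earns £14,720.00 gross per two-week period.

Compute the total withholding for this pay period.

£4,700.18

Earnings Tax: taxable = £14,720.00 − 4×£354.00 = £13,304.00
  £1,705.12 + 31.17% × (£13,304.00 − £9,400.00) = £1,705.12 + 31.17% × £3,904.00 = £2,922.00
Solidarity Surcharge: 1.08% × £14,720.00 = £158.98
Long-Term Care Levy: 6% × £14,720.00 = £883.20
Pension Levy: 5% × £14,720.00 = £736.00
Total: £2,922.00 + £158.98 + £883.20 + £736.00 = £4,700.18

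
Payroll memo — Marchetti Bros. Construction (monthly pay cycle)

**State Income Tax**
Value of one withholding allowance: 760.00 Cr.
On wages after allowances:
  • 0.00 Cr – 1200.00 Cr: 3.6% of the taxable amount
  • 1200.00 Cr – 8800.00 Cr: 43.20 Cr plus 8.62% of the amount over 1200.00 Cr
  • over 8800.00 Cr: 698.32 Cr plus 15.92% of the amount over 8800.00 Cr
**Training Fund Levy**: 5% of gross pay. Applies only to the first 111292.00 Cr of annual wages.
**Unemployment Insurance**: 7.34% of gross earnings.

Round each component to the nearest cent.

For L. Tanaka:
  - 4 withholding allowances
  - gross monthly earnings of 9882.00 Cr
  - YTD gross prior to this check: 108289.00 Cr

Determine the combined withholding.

State Income Tax: taxable = 9882.00 Cr − 4×760.00 Cr = 6842.00 Cr
  43.20 Cr + 8.62% × (6842.00 Cr − 1200.00 Cr) = 43.20 Cr + 8.62% × 5642.00 Cr = 529.54 Cr
Training Fund Levy: cap 111292.00 Cr − YTD 108289.00 Cr = 3003.00 Cr subject; 5% × 3003.00 Cr = 150.15 Cr
Unemployment Insurance: 7.34% × 9882.00 Cr = 725.34 Cr
Total: 529.54 Cr + 150.15 Cr + 725.34 Cr = 1405.03 Cr

1405.03 Cr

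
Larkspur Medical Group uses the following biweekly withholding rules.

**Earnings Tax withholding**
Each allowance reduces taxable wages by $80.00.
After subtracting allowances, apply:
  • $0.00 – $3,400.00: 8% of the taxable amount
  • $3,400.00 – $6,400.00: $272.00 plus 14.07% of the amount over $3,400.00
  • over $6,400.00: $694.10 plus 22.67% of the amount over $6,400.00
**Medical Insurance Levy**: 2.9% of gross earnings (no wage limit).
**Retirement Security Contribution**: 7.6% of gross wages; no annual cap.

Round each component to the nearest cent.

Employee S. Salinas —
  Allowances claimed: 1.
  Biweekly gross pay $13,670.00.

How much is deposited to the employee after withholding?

$9,910.58

Earnings Tax: taxable = $13,670.00 − 1×$80.00 = $13,590.00
  $694.10 + 22.67% × ($13,590.00 − $6,400.00) = $694.10 + 22.67% × $7,190.00 = $2,324.07
Medical Insurance Levy: 2.9% × $13,670.00 = $396.43
Retirement Security Contribution: 7.6% × $13,670.00 = $1,038.92
Total withheld: $2,324.07 + $396.43 + $1,038.92 = $3,759.42
Net pay: $13,670.00 − $3,759.42 = $9,910.58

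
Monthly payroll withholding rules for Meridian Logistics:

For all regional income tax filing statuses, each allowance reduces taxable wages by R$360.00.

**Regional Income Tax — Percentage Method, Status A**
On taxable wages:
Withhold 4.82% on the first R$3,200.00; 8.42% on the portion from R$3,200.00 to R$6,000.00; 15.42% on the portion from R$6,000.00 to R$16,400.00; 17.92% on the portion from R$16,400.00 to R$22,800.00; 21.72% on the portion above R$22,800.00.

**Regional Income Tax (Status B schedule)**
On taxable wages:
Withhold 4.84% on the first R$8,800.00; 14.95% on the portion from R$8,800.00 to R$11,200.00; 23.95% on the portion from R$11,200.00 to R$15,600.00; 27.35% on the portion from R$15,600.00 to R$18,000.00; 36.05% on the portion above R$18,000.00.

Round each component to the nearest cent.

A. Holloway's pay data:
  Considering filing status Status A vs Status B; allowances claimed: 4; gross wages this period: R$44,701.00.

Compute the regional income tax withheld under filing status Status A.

R$7,584.69

Regional Income Tax (Status A): taxable = R$44,701.00 − 4×R$360.00 = R$43,261.00
  R$3,140.56 + 21.72% × (R$43,261.00 − R$22,800.00) = R$3,140.56 + 21.72% × R$20,461.00 = R$7,584.69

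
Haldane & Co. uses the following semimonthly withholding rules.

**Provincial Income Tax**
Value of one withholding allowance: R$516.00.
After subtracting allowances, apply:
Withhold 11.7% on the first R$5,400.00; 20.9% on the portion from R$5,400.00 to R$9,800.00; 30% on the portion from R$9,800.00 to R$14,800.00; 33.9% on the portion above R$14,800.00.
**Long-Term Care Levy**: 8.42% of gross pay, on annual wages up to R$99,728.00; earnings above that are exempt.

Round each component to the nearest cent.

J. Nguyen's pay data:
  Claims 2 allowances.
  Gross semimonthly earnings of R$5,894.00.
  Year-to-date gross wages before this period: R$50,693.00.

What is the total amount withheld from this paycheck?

Provincial Income Tax: taxable = R$5,894.00 − 2×R$516.00 = R$4,862.00
  11.7% × R$4,862.00 = R$568.85
Long-Term Care Levy: 8.42% × R$5,894.00 = R$496.27
Total: R$568.85 + R$496.27 = R$1,065.12

R$1,065.12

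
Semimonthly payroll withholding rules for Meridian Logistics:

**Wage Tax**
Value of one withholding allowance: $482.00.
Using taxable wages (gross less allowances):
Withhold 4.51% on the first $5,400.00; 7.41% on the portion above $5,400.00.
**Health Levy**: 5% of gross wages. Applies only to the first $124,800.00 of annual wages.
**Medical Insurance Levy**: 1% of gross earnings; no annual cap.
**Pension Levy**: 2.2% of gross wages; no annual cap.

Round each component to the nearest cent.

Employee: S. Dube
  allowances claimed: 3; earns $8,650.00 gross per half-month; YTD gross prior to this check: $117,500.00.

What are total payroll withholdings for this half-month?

$1,019.02

Wage Tax: taxable = $8,650.00 − 3×$482.00 = $7,204.00
  $243.54 + 7.41% × ($7,204.00 − $5,400.00) = $243.54 + 7.41% × $1,804.00 = $377.22
Health Levy: cap $124,800.00 − YTD $117,500.00 = $7,300.00 subject; 5% × $7,300.00 = $365.00
Medical Insurance Levy: 1% × $8,650.00 = $86.50
Pension Levy: 2.2% × $8,650.00 = $190.30
Total: $377.22 + $365.00 + $86.50 + $190.30 = $1,019.02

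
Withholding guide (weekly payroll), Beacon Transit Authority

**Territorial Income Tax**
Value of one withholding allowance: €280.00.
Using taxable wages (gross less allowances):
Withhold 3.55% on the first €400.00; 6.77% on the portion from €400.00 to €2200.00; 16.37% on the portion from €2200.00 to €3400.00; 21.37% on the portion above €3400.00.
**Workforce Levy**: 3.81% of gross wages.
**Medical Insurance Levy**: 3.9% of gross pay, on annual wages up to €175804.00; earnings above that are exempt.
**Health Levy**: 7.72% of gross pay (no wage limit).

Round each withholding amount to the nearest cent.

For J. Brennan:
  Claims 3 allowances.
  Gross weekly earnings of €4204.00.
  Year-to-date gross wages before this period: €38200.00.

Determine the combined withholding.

€975.29

Territorial Income Tax: taxable = €4204.00 − 3×€280.00 = €3364.00
  €136.06 + 16.37% × (€3364.00 − €2200.00) = €136.06 + 16.37% × €1164.00 = €326.61
Workforce Levy: 3.81% × €4204.00 = €160.17
Medical Insurance Levy: 3.9% × €4204.00 = €163.96
Health Levy: 7.72% × €4204.00 = €324.55
Total: €326.61 + €160.17 + €163.96 + €324.55 = €975.29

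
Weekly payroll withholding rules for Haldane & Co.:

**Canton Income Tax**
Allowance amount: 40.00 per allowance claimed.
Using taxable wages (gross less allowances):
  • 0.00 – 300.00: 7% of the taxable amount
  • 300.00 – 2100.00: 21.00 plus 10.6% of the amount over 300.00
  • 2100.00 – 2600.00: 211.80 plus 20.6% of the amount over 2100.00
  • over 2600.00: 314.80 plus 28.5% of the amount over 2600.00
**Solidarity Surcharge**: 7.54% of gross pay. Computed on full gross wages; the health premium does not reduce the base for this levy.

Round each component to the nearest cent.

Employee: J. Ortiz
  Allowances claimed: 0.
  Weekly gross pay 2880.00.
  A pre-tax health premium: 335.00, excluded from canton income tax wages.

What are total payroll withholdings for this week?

Canton Income Tax: taxable = 2880.00 − 335.00 = 2545.00
  211.80 + 20.6% × (2545.00 − 2100.00) = 211.80 + 20.6% × 445.00 = 303.47
Solidarity Surcharge: 7.54% × 2880.00 = 217.15
Total: 303.47 + 217.15 = 520.62

520.62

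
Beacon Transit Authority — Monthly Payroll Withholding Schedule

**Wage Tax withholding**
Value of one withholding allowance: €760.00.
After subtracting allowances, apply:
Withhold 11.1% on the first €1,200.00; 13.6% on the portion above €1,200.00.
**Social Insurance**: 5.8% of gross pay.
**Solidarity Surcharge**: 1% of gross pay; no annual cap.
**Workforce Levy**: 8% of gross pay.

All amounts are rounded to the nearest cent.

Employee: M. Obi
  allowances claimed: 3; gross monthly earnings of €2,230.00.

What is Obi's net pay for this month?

€1,899.96

Wage Tax: taxable = €2,230.00 − 3×€760.00 = €-50.00
  Taxable ≤ 0 → €0.00
Social Insurance: 5.8% × €2,230.00 = €129.34
Solidarity Surcharge: 1% × €2,230.00 = €22.30
Workforce Levy: 8% × €2,230.00 = €178.40
Total withheld: €0.00 + €129.34 + €22.30 + €178.40 = €330.04
Net pay: €2,230.00 − €330.04 = €1,899.96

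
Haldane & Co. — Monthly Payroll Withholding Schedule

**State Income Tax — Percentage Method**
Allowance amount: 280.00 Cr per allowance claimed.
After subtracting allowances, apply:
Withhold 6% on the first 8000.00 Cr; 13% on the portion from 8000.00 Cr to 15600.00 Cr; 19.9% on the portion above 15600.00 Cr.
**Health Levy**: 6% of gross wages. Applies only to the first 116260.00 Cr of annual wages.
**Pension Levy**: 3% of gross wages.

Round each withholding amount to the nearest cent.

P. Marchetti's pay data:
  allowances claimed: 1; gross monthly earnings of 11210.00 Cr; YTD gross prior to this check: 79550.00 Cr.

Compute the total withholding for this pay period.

State Income Tax: taxable = 11210.00 Cr − 1×280.00 Cr = 10930.00 Cr
  480.00 Cr + 13% × (10930.00 Cr − 8000.00 Cr) = 480.00 Cr + 13% × 2930.00 Cr = 860.90 Cr
Health Levy: 6% × 11210.00 Cr = 672.60 Cr
Pension Levy: 3% × 11210.00 Cr = 336.30 Cr
Total: 860.90 Cr + 672.60 Cr + 336.30 Cr = 1869.80 Cr

1869.80 Cr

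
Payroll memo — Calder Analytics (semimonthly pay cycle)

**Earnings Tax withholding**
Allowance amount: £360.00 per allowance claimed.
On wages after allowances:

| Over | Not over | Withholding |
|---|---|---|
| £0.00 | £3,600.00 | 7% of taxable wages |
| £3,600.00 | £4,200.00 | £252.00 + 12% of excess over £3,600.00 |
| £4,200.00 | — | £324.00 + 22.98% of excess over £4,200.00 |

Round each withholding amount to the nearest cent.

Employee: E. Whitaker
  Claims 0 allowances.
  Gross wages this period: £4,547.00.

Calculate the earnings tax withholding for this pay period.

Earnings Tax: taxable = £4,547.00
  £324.00 + 22.98% × (£4,547.00 − £4,200.00) = £324.00 + 22.98% × £347.00 = £403.74

£403.74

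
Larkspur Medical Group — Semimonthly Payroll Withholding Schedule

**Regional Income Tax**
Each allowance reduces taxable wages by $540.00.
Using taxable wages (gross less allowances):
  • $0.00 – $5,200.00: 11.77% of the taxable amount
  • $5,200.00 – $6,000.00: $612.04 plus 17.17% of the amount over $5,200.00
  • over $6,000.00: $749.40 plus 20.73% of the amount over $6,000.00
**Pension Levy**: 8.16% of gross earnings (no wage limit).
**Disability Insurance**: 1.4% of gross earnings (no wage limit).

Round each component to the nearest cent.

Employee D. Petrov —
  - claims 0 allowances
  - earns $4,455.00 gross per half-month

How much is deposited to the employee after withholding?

Regional Income Tax: taxable = $4,455.00
  11.77% × $4,455.00 = $524.35
Pension Levy: 8.16% × $4,455.00 = $363.53
Disability Insurance: 1.4% × $4,455.00 = $62.37
Total withheld: $524.35 + $363.53 + $62.37 = $950.25
Net pay: $4,455.00 − $950.25 = $3,504.75

$3,504.75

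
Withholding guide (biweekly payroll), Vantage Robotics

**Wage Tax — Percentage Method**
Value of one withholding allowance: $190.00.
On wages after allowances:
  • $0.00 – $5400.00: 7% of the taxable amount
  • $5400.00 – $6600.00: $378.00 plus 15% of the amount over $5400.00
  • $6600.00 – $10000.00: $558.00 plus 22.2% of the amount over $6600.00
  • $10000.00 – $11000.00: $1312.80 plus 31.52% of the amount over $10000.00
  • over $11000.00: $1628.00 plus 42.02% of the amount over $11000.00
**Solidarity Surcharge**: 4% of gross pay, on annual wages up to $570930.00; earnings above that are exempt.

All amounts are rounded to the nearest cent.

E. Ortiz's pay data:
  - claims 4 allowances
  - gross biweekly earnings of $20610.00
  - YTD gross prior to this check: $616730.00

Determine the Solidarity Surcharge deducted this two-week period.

$0.00

Solidarity Surcharge: YTD $616730.00 ≥ cap $570930.00 → $0.00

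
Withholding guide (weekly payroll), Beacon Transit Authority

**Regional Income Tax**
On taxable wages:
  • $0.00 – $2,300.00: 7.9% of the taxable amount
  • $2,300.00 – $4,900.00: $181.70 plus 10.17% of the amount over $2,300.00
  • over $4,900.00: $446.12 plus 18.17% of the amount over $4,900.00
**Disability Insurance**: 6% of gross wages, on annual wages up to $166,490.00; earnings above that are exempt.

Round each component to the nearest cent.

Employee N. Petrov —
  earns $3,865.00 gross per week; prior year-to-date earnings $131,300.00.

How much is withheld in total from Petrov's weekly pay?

Regional Income Tax: taxable = $3,865.00
  $181.70 + 10.17% × ($3,865.00 − $2,300.00) = $181.70 + 10.17% × $1,565.00 = $340.86
Disability Insurance: 6% × $3,865.00 = $231.90
Total: $340.86 + $231.90 = $572.76

$572.76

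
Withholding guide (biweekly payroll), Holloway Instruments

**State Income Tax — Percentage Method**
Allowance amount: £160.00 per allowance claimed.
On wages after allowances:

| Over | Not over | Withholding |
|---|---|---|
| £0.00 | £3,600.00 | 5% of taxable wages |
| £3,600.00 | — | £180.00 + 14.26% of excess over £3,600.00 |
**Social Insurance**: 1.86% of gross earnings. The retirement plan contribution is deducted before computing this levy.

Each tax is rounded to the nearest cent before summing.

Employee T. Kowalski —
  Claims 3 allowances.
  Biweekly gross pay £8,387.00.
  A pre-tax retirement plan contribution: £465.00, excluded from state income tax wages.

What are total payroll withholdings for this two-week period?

£875.22

State Income Tax: taxable = £8,387.00 − £465.00 − 3×£160.00 = £7,442.00
  £180.00 + 14.26% × (£7,442.00 − £3,600.00) = £180.00 + 14.26% × £3,842.00 = £727.87
Social Insurance: 1.86% × £7,922.00 = £147.35
Total: £727.87 + £147.35 = £875.22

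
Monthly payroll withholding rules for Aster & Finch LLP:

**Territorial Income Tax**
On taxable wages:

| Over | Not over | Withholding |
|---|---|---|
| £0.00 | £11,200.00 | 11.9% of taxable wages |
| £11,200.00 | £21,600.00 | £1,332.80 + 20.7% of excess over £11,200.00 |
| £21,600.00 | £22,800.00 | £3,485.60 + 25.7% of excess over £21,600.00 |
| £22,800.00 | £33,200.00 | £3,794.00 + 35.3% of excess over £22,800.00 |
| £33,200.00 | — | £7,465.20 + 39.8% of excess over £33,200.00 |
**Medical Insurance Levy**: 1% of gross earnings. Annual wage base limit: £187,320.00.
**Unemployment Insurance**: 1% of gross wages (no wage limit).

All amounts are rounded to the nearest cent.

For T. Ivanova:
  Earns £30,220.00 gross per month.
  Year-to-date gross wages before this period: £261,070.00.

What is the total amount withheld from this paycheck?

Territorial Income Tax: taxable = £30,220.00
  £3,794.00 + 35.3% × (£30,220.00 − £22,800.00) = £3,794.00 + 35.3% × £7,420.00 = £6,413.26
Medical Insurance Levy: YTD £261,070.00 ≥ cap £187,320.00 → £0.00
Unemployment Insurance: 1% × £30,220.00 = £302.20
Total: £6,413.26 + £0.00 + £302.20 = £6,715.46

£6,715.46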